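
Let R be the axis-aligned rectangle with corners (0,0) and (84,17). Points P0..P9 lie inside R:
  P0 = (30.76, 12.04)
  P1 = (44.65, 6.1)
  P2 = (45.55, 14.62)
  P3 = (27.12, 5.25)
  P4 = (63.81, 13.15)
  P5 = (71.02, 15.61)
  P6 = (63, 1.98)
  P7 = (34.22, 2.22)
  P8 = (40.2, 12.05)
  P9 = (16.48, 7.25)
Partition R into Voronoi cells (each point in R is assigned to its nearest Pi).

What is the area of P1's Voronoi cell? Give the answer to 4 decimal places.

Area of P1's cell: 135.6050

1. box [0,84]×[0,17]: [(0, 0) (84, 0) (84, 17) (0, 17)]
2. ⊥bis P1·P0 via (37.705,9.07): [(33.8263, 0) (84, 0) (84, 17) (41.0962, 17)]  |A|=791.1589
3. ⊥bis P1·P2 via (45.1,10.36): [(38.5524, 11.0516) (33.8263, 0) (84, 0) (84, 6.2508)]  |A|=419.294
4. ⊥bis P1·P3 via (35.885,5.675): [(38.5524, 11.0516) (35.9225, 4.9018) (36.1602, 0) (84, 0) (84, 6.2508)]  |A|=413.5738
5. ⊥bis P1·P4 via (54.23,9.625): [(54.3178, 9.3863) (38.5524, 11.0516) (35.9225, 4.9018) (36.1602, 0) (57.7716, 0)]  |A|=197.7107
6. ⊥bis P1·P5 via (57.835,10.855): [(54.3178, 9.3863) (38.5524, 11.0516) (35.9225, 4.9018) (36.1602, 0) (57.7716, 0)]  |A|=197.7107
7. ⊥bis P1·P6 via (53.825,4.04): [(54.7572, 8.1921) (54.3178, 9.3863) (38.5524, 11.0516) (35.9225, 4.9018) (36.1602, 0) (52.9179, 0)]  |A|=177.83
8. ⊥bis P1·P7 via (39.435,4.16): [(54.7572, 8.1921) (54.3178, 9.3863) (38.5524, 11.0516) (37.6534, 8.9493) (40.9825, 0) (52.9179, 0)]  |A|=151.5284
9. ⊥bis P1·P8 via (42.425,9.075): [(54.7572, 8.1921) (54.3178, 9.3863) (44.2616, 10.4486) (38.6554, 6.2557) (40.9825, 0) (52.9179, 0)]  |A|=135.605
10. ⊥bis P1·P9 via (30.565,6.675): [(54.7572, 8.1921) (54.3178, 9.3863) (44.2616, 10.4486) (38.6554, 6.2557) (40.9825, 0) (52.9179, 0)]  |A|=135.605
11. canonical 6-gon: [(54.7572, 8.1921) (54.3178, 9.3863) (44.2616, 10.4486) (38.6554, 6.2557) (40.9825, 0) (52.9179, 0)]
12. shoelace: 135.605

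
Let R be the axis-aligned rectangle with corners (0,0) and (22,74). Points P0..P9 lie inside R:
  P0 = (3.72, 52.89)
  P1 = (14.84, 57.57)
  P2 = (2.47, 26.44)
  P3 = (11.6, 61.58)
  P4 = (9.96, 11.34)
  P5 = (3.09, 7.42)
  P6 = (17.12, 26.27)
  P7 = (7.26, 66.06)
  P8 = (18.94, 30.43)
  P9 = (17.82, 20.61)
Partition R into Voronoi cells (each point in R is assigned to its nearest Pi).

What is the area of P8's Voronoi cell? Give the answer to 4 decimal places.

Area of P8's cell: 180.1157

1. box [0,22]×[0,74]: [(0, 0) (22, 0) (22, 74) (0, 74)]
2. ⊥bis P8·P0 via (11.33,41.66): [(0, 33.9822) (0, 0) (22, 0) (22, 48.8905)]  |A|=911.6003
3. ⊥bis P8·P1 via (16.89,44): [(14.1787, 43.5904) (0, 33.9822) (0, 0) (22, 0) (22, 44.772)]  |A|=895.494
4. ⊥bis P8·P2 via (10.705,28.435): [(14.1787, 43.5904) (8.0411, 39.4313) (17.5936, 0) (22, 0) (22, 44.772)]  |A|=411.998
5. ⊥bis P8·P3 via (15.27,46.005): [(14.1787, 43.5904) (8.0411, 39.4313) (17.5936, 0) (22, 0) (22, 44.772)]  |A|=411.998
6. ⊥bis P8·P4 via (14.45,20.885): [(14.1787, 43.5904) (8.0411, 39.4313) (12.2876, 21.9022) (22, 17.3335) (22, 44.772)]  |A|=279.5689
7. ⊥bis P8·P5 via (11.015,18.925): [(14.1787, 43.5904) (8.0411, 39.4313) (12.2876, 21.9022) (22, 17.3335) (22, 44.772)]  |A|=279.5689
8. ⊥bis P8·P6 via (18.03,28.35): [(14.1787, 43.5904) (8.0411, 39.4313) (9.8596, 31.9245) (22, 26.6131) (22, 44.772)]  |A|=180.1157
9. ⊥bis P8·P7 via (13.1,48.245): [(14.1787, 43.5904) (8.0411, 39.4313) (9.8596, 31.9245) (22, 26.6131) (22, 44.772)]  |A|=180.1157
10. ⊥bis P8·P9 via (18.38,25.52): [(14.1787, 43.5904) (8.0411, 39.4313) (9.8596, 31.9245) (22, 26.6131) (22, 44.772)]  |A|=180.1157
11. canonical 5-gon: [(14.1787, 43.5904) (8.0411, 39.4313) (9.8596, 31.9245) (22, 26.6131) (22, 44.772)]
12. shoelace: 180.1157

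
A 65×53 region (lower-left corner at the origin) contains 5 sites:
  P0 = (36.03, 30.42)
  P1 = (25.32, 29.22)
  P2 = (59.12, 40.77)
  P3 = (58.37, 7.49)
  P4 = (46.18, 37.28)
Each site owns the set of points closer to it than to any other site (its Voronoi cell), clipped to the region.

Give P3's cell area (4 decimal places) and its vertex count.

1. box [0,65]×[0,53]: [(0, 0) (65, 0) (65, 53) (0, 53)]
2. ⊥bis P3·P0 via (47.2,18.955): [(27.7444, 0) (65, 0) (65, 36.297)]  |A|=676.1332
3. ⊥bis P3·P1 via (41.845,18.355): [(33.3989, 5.509) (29.7768, 0) (65, 0) (65, 36.297)]  |A|=670.535
4. ⊥bis P3·P2 via (58.745,24.13): [(52.6526, 24.2673) (33.3989, 5.509) (29.7768, 0) (65, 0) (65, 23.989)]  |A|=594.5493
5. ⊥bis P3·P4 via (52.275,22.385): [(56.6546, 24.1771) (49.595, 21.2883) (33.3989, 5.509) (29.7768, 0) (65, 0) (65, 23.989)]  |A|=588.4505
6. canonical 6-gon: [(56.6546, 24.1771) (49.595, 21.2883) (33.3989, 5.509) (29.7768, 0) (65, 0) (65, 23.989)]
7. shoelace: 588.4505

Area of P3's cell: 588.4505 (6 vertices)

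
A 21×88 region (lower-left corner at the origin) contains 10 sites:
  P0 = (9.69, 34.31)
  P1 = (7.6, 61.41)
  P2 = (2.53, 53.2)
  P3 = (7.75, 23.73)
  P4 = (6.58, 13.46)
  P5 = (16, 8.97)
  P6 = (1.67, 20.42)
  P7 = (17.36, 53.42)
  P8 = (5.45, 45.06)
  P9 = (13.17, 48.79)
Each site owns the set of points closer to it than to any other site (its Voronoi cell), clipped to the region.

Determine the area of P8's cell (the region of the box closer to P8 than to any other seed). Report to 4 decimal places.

1. box [0,21]×[0,88]: [(0, 0) (21, 0) (21, 88) (0, 88)]
2. ⊥bis P8·P0 via (7.57,39.685): [(0, 36.6993) (21, 44.982) (21, 88) (0, 88)]  |A|=990.3464
3. ⊥bis P8·P1 via (6.525,53.235): [(0, 54.093) (0, 36.6993) (21, 44.982) (21, 51.3316)]  |A|=249.3046
4. ⊥bis P8·P2 via (3.99,49.13): [(13.0438, 52.3778) (0, 47.6987) (0, 36.6993) (21, 44.982) (21, 51.3316)]  |A|=207.6015
5. ⊥bis P8·P3 via (6.6,34.395): [(13.0438, 52.3778) (0, 47.6987) (0, 36.6993) (21, 44.982) (21, 51.3316)]  |A|=207.6015
6. ⊥bis P8·P4 via (6.015,29.26): [(13.0438, 52.3778) (0, 47.6987) (0, 36.6993) (21, 44.982) (21, 51.3316)]  |A|=207.6015
7. ⊥bis P8·P5 via (10.725,27.015): [(13.0438, 52.3778) (0, 47.6987) (0, 36.6993) (21, 44.982) (21, 51.3316)]  |A|=207.6015
8. ⊥bis P8·P6 via (3.56,32.74): [(13.0438, 52.3778) (0, 47.6987) (0, 36.6993) (21, 44.982) (21, 51.3316)]  |A|=207.6015
9. ⊥bis P8·P7 via (11.405,49.24): [(9.9752, 51.277) (0, 47.6987) (0, 36.6993) (15.8262, 42.9414)]  |A|=139.0826
10. ⊥bis P8·P9 via (9.31,46.925): [(7.6161, 50.4308) (0, 47.6987) (0, 36.6993) (11.9697, 41.4203)]  |A|=106.0894
11. canonical 4-gon: [(7.6161, 50.4308) (0, 47.6987) (0, 36.6993) (11.9697, 41.4203)]
12. shoelace: 106.0894

Area of P8's cell: 106.0894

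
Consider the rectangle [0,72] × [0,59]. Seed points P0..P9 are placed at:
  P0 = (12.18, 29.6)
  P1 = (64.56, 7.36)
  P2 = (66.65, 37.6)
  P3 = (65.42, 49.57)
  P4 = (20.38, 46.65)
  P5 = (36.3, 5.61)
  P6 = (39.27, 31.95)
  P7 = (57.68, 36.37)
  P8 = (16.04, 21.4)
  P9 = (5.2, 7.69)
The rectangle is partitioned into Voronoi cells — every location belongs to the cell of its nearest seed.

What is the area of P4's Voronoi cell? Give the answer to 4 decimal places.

Area of P4's cell: 732.0438

1. box [0,72]×[0,59]: [(0, 0) (72, 0) (72, 59) (0, 59)]
2. ⊥bis P4·P0 via (16.28,38.125): [(0, 45.9547) (72, 11.3271) (72, 59) (0, 59)]  |A|=2185.8556
3. ⊥bis P4·P1 via (42.47,27.005): [(0, 45.9547) (41.5507, 25.9713) (70.9237, 59) (0, 59)]  |A|=1442.2788
4. ⊥bis P4·P2 via (43.515,42.125): [(0, 45.9547) (40.4583, 26.4967) (46.8156, 59) (0, 59)]  |A|=1024.7251
5. ⊥bis P4·P3 via (42.9,48.11): [(0, 45.9547) (40.4583, 26.4967) (43.3445, 41.2534) (42.194, 59) (0, 59)]  |A|=983.7161
6. ⊥bis P4·P5 via (28.34,26.13): [(0, 45.9547) (35.47, 28.8958) (41.3756, 31.1867) (43.3445, 41.2534) (42.194, 59) (0, 59)]  |A|=970.9184
7. ⊥bis P4·P6 via (29.825,39.3): [(0, 45.9547) (25.4708, 33.7048) (42.4217, 55.4872) (42.194, 59) (0, 59)]  |A|=732.0438
8. ⊥bis P4·P7 via (39.03,41.51): [(0, 45.9547) (25.4708, 33.7048) (42.4217, 55.4872) (42.194, 59) (0, 59)]  |A|=732.0438
9. ⊥bis P4·P8 via (18.21,34.025): [(0, 45.9547) (25.4708, 33.7048) (42.4217, 55.4872) (42.194, 59) (0, 59)]  |A|=732.0438
10. ⊥bis P4·P9 via (12.79,27.17): [(0, 45.9547) (25.4708, 33.7048) (42.4217, 55.4872) (42.194, 59) (0, 59)]  |A|=732.0438
11. canonical 5-gon: [(0, 45.9547) (25.4708, 33.7048) (42.4217, 55.4872) (42.194, 59) (0, 59)]
12. shoelace: 732.0438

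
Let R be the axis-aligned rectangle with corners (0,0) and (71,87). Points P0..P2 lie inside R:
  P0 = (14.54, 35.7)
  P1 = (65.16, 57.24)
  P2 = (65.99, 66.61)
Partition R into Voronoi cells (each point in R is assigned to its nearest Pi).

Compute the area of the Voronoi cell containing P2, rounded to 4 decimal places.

1. box [0,71]×[0,87]: [(0, 0) (71, 0) (71, 87) (0, 87)]
2. ⊥bis P2·P0 via (40.265,51.155): [(70.9978, 0) (71, 0) (71, 87) (18.7301, 87)]  |A|=2273.8362
3. ⊥bis P2·P1 via (65.575,61.925): [(32.0083, 64.8984) (71, 61.4445) (71, 87) (18.7301, 87)]  |A|=1075.8521
4. canonical 4-gon: [(32.0083, 64.8984) (71, 61.4445) (71, 87) (18.7301, 87)]
5. shoelace: 1075.8521

Area of P2's cell: 1075.8521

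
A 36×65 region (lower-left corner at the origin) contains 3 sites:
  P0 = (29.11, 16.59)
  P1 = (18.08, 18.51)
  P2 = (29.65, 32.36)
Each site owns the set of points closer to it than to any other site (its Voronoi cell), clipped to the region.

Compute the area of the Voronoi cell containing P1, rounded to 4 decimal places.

Area of P1's cell: 816.1899

1. box [0,36]×[0,65]: [(0, 0) (36, 0) (36, 65) (0, 65)]
2. ⊥bis P1·P0 via (23.595,17.55): [(0, 0) (20.5401, 0) (31.8547, 65) (0, 65)]  |A|=1702.8282
3. ⊥bis P1·P2 via (23.865,25.435): [(0, 45.3713) (0, 0) (20.5401, 0) (24.8276, 24.6309)]  |A|=816.1899
4. canonical 4-gon: [(0, 45.3713) (0, 0) (20.5401, 0) (24.8276, 24.6309)]
5. shoelace: 816.1899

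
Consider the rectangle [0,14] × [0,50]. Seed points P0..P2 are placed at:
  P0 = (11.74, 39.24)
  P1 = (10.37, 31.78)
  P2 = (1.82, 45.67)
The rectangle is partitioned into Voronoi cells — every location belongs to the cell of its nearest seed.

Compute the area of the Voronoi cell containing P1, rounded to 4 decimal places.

1. box [0,14]×[0,50]: [(0, 0) (14, 0) (14, 50) (0, 50)]
2. ⊥bis P1·P0 via (11.055,35.51): [(0, 37.5402) (0, 0) (14, 0) (14, 34.9692)]  |A|=507.5656
3. ⊥bis P1·P2 via (6.095,38.725): [(3.212, 36.9503) (0, 34.9732) (0, 0) (14, 0) (14, 34.9692)]  |A|=503.4431
4. canonical 5-gon: [(3.212, 36.9503) (0, 34.9732) (0, 0) (14, 0) (14, 34.9692)]
5. shoelace: 503.4431

Area of P1's cell: 503.4431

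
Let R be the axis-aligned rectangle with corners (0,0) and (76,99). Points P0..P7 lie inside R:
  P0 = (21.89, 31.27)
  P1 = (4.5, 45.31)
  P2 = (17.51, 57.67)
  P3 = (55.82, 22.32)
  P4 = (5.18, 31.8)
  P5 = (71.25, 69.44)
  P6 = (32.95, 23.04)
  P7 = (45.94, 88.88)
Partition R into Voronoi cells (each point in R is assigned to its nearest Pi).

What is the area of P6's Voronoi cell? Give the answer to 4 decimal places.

1. box [0,76]×[0,99]: [(0, 0) (76, 0) (76, 99) (0, 99)]
2. ⊥bis P6·P0 via (27.42,27.155): [(7.2133, 0) (76, 0) (76, 92.4399)]  |A|=3179.3163
3. ⊥bis P6·P1 via (18.725,34.175): [(7.2133, 0) (76, 0) (76, 92.4399)]  |A|=3179.3163
4. ⊥bis P6·P2 via (25.23,40.355): [(43.2065, 48.3699) (7.2133, 0) (76, 0) (76, 62.9911)]  |A|=2696.4522
5. ⊥bis P6·P3 via (44.385,22.68): [(45.2221, 49.2686) (43.2065, 48.3699) (7.2133, 0) (43.671, 0)]  |A|=930.6816
6. ⊥bis P6·P4 via (19.065,27.42): [(45.2221, 49.2686) (43.2065, 48.3699) (12.7717, 7.4697) (10.4154, 0) (43.671, 0)]  |A|=918.7223
7. ⊥bis P6·P5 via (52.1,46.24): [(45.2221, 49.2686) (43.2065, 48.3699) (12.7717, 7.4697) (10.4154, 0) (43.671, 0)]  |A|=918.7223
8. ⊥bis P6·P7 via (39.445,55.96): [(45.2221, 49.2686) (43.2065, 48.3699) (12.7717, 7.4697) (10.4154, 0) (43.671, 0)]  |A|=918.7223
9. canonical 5-gon: [(45.2221, 49.2686) (43.2065, 48.3699) (12.7717, 7.4697) (10.4154, 0) (43.671, 0)]
10. shoelace: 918.7223

Area of P6's cell: 918.7223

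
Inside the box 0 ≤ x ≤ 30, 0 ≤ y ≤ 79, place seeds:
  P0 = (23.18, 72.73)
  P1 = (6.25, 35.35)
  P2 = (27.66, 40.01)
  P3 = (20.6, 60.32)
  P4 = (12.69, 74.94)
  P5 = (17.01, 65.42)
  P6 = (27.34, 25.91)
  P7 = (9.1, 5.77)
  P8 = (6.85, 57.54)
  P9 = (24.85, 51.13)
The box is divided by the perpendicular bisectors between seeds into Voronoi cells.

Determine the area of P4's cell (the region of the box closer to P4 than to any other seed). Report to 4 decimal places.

Area of P4's cell: 184.8829

1. box [0,30]×[0,79]: [(0, 0) (30, 0) (30, 79) (0, 79)]
2. ⊥bis P4·P0 via (17.935,73.835): [(0, 0) (2.3797, 0) (19.0231, 79) (0, 79)]  |A|=845.4115
3. ⊥bis P4·P1 via (9.47,55.145): [(0, 56.6855) (13.8474, 54.4329) (19.0231, 79) (0, 79)]  |A|=388.171
4. ⊥bis P4·P2 via (20.175,57.475): [(0, 56.6855) (13.2889, 54.5238) (13.9239, 54.796) (19.0231, 79) (0, 79)]  |A|=388.0661
5. ⊥bis P4·P3 via (16.645,67.63): [(0, 58.6244) (16.6255, 67.6195) (19.0231, 79) (0, 79)]  |A|=277.6244
6. ⊥bis P4·P5 via (14.85,70.18): [(0, 63.4413) (17.4097, 71.3415) (19.0231, 79) (0, 79)]  |A|=208.2797
7. ⊥bis P4·P6 via (20.015,50.425): [(0, 63.4413) (17.4097, 71.3415) (19.0231, 79) (0, 79)]  |A|=208.2797
8. ⊥bis P4·P7 via (10.895,40.355): [(0, 63.4413) (17.4097, 71.3415) (19.0231, 79) (0, 79)]  |A|=208.2797
9. ⊥bis P4·P8 via (9.77,66.24): [(0, 69.5191) (7.6991, 66.9351) (17.4097, 71.3415) (19.0231, 79) (0, 79)]  |A|=184.8829
10. ⊥bis P4·P9 via (18.77,63.035): [(0, 69.5191) (7.6991, 66.9351) (17.4097, 71.3415) (19.0231, 79) (0, 79)]  |A|=184.8829
11. canonical 5-gon: [(0, 69.5191) (7.6991, 66.9351) (17.4097, 71.3415) (19.0231, 79) (0, 79)]
12. shoelace: 184.8829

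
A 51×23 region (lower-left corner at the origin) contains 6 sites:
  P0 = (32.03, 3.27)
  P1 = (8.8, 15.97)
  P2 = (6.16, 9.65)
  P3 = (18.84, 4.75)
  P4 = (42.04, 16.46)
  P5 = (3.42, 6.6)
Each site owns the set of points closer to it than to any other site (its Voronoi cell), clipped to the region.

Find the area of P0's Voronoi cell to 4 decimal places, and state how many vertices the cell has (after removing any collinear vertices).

Area of P0's cell: 219.4040 (3 vertices)

1. box [0,51]×[0,23]: [(0, 0) (51, 0) (51, 23) (0, 23)]
2. ⊥bis P0·P1 via (20.415,9.62): [(15.1557, 0) (51, 0) (51, 23) (27.7299, 23)]  |A|=679.8154
3. ⊥bis P0·P2 via (19.095,6.46): [(19.43, 7.8182) (17.5018, 0) (51, 0) (51, 23) (27.7299, 23)]  |A|=670.6439
4. ⊥bis P0·P3 via (25.435,4.01): [(27.5234, 22.6222) (24.9851, 0) (51, 0) (51, 23) (27.7299, 23)]  |A|=568.6342
5. ⊥bis P0·P4 via (37.035,9.865): [(26.9507, 17.5181) (24.9851, 0) (50.0339, 0)]  |A|=219.404
6. ⊥bis P0·P5 via (17.725,4.935): [(26.9507, 17.5181) (24.9851, 0) (50.0339, 0)]  |A|=219.404
7. canonical 3-gon: [(26.9507, 17.5181) (24.9851, 0) (50.0339, 0)]
8. shoelace: 219.404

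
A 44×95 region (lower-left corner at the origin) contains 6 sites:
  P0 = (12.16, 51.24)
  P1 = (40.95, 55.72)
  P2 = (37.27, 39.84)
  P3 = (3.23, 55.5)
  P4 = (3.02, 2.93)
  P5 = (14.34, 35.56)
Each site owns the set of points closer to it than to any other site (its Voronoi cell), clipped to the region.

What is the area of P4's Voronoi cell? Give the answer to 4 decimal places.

1. box [0,44]×[0,95]: [(0, 0) (44, 0) (44, 95) (0, 95)]
2. ⊥bis P4·P0 via (7.59,27.085): [(0, 28.521) (0, 0) (44, 0) (44, 20.1964)]  |A|=1071.7829
3. ⊥bis P4·P1 via (21.985,29.325): [(31.3622, 22.5874) (0, 28.521) (0, 0) (44, 0) (44, 13.5071)]  |A|=1029.5135
4. ⊥bis P4·P2 via (20.145,21.385): [(15.6445, 25.5611) (0, 28.521) (0, 0) (43.1908, 0)]  |A|=775.1022
5. ⊥bis P4·P3 via (3.125,29.215): [(15.6445, 25.5611) (0, 28.521) (0, 0) (43.1908, 0)]  |A|=775.1022
6. ⊥bis P4·P5 via (8.68,19.245): [(30.6739, 11.6149) (0, 22.2563) (0, 0) (43.1908, 0)]  |A|=592.1715
7. canonical 4-gon: [(30.6739, 11.6149) (0, 22.2563) (0, 0) (43.1908, 0)]
8. shoelace: 592.1715

Area of P4's cell: 592.1715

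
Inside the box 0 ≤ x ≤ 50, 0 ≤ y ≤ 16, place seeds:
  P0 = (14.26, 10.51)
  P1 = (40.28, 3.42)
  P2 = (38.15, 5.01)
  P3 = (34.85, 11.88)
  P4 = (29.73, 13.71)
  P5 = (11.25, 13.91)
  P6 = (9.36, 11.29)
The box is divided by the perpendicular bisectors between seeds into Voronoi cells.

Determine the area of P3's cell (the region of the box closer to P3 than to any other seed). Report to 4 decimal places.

Area of P3's cell: 99.6851

1. box [0,50]×[0,16]: [(0, 0) (50, 0) (50, 16) (0, 16)]
2. ⊥bis P3·P0 via (24.555,11.195): [(25.2999, 0) (50, 0) (50, 16) (24.2353, 16)]  |A|=403.7186
3. ⊥bis P3·P1 via (37.565,7.65): [(25.2999, 0) (25.6462, 0) (50, 15.6313) (50, 16) (24.2353, 16)]  |A|=213.3776
4. ⊥bis P3·P2 via (36.5,8.445): [(25.1023, 2.9701) (45.6555, 12.8428) (50, 15.6313) (50, 16) (24.2353, 16)]  |A|=179.6555
5. ⊥bis P3·P4 via (32.29,12.795): [(29.5403, 5.1019) (45.6555, 12.8428) (50, 15.6313) (50, 16) (33.4355, 16)]  |A|=99.6851
6. ⊥bis P3·P5 via (23.05,12.895): [(29.5403, 5.1019) (45.6555, 12.8428) (50, 15.6313) (50, 16) (33.4355, 16)]  |A|=99.6851
7. ⊥bis P3·P6 via (22.105,11.585): [(29.5403, 5.1019) (45.6555, 12.8428) (50, 15.6313) (50, 16) (33.4355, 16)]  |A|=99.6851
8. canonical 5-gon: [(29.5403, 5.1019) (45.6555, 12.8428) (50, 15.6313) (50, 16) (33.4355, 16)]
9. shoelace: 99.6851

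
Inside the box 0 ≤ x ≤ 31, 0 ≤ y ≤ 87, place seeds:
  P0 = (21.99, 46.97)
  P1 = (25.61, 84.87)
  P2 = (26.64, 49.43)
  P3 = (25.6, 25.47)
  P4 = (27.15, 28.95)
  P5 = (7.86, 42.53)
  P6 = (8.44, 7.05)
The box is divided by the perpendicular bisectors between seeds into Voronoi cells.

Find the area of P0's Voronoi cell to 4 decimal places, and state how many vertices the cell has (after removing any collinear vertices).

1. box [0,31]×[0,87]: [(0, 0) (31, 0) (31, 87) (0, 87)]
2. ⊥bis P0·P1 via (23.8,65.92): [(0, 68.1932) (0, 0) (31, 0) (31, 65.2323)]  |A|=2068.0959
3. ⊥bis P0·P2 via (24.315,48.2): [(14.4691, 66.8112) (0, 68.1932) (0, 0) (31, 0) (31, 35.5637)]  |A|=1822.8711
4. ⊥bis P0·P3 via (23.795,36.22): [(30.0933, 37.2775) (14.4691, 66.8112) (0, 68.1932) (0, 32.2247)]  |A|=744.0734
5. ⊥bis P0·P4 via (24.57,37.96): [(10.9779, 34.0679) (29.0531, 39.2437) (14.4691, 66.8112) (0, 68.1932) (0, 32.2247)]  |A|=723.6116
6. ⊥bis P0·P5 via (14.925,44.75): [(17.6787, 35.9867) (29.0531, 39.2437) (14.4691, 66.8112) (7.7924, 67.449)]  |A|=282.4126
7. ⊥bis P0·P6 via (15.215,27.01): [(17.6787, 35.9867) (29.0531, 39.2437) (14.4691, 66.8112) (7.7924, 67.449)]  |A|=282.4126
8. canonical 4-gon: [(17.6787, 35.9867) (29.0531, 39.2437) (14.4691, 66.8112) (7.7924, 67.449)]
9. shoelace: 282.4126

Area of P0's cell: 282.4126 (4 vertices)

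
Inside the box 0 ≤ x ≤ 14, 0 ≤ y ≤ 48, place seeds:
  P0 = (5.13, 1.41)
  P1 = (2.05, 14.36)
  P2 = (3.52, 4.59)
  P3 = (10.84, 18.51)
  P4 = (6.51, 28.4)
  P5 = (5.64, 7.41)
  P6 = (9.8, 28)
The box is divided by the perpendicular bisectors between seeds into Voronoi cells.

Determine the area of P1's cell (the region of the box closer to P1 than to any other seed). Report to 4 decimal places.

Area of P1's cell: 70.1695

1. box [0,14]×[0,48]: [(0, 0) (14, 0) (14, 48) (0, 48)]
2. ⊥bis P1·P0 via (3.59,7.885): [(0, 7.0312) (14, 10.3609) (14, 48) (0, 48)]  |A|=550.2556
3. ⊥bis P1·P2 via (2.785,9.475): [(0, 9.056) (14, 11.1624) (14, 48) (0, 48)]  |A|=530.4713
4. ⊥bis P1·P3 via (6.445,16.435): [(0, 30.086) (0, 9.056) (9.2703, 10.4508)]  |A|=97.4774
5. ⊥bis P1·P4 via (4.28,21.38): [(4.0804, 21.4434) (0, 22.7396) (0, 9.056) (9.2703, 10.4508)]  |A|=82.4893
6. ⊥bis P1·P5 via (3.845,10.885): [(8.0418, 13.0528) (4.0804, 21.4434) (0, 22.7396) (0, 9.056) (0.4291, 9.1205)]  |A|=70.1695
7. ⊥bis P1·P6 via (5.925,21.18): [(8.0418, 13.0528) (4.0804, 21.4434) (0, 22.7396) (0, 9.056) (0.4291, 9.1205)]  |A|=70.1695
8. canonical 5-gon: [(8.0418, 13.0528) (4.0804, 21.4434) (0, 22.7396) (0, 9.056) (0.4291, 9.1205)]
9. shoelace: 70.1695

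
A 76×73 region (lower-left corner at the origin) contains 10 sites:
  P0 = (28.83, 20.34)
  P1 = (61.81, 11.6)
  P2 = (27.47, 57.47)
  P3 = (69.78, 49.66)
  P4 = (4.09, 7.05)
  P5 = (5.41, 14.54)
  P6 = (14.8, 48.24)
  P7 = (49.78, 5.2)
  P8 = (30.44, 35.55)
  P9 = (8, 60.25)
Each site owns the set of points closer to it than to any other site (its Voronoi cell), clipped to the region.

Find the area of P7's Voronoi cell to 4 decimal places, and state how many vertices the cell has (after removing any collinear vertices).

1. box [0,76]×[0,73]: [(0, 0) (76, 0) (76, 73) (0, 73)]
2. ⊥bis P7·P0 via (39.305,12.77): [(30.0765, 0) (76, 0) (76, 63.5468)]  |A|=1459.1461
3. ⊥bis P7·P1 via (55.795,8.4): [(47.4639, 24.0599) (30.0765, 0) (60.2638, 0)]  |A|=363.1522
4. ⊥bis P7·P2 via (38.625,31.335): [(47.4639, 24.0599) (30.0765, 0) (60.2638, 0)]  |A|=363.1522
5. ⊥bis P7·P3 via (59.78,27.43): [(47.4639, 24.0599) (30.0765, 0) (60.2638, 0)]  |A|=363.1522
6. ⊥bis P7·P4 via (26.935,6.125): [(47.4639, 24.0599) (30.0765, 0) (60.2638, 0)]  |A|=363.1522
7. ⊥bis P7·P5 via (27.595,9.87): [(47.4639, 24.0599) (30.0765, 0) (60.2638, 0)]  |A|=363.1522
8. ⊥bis P7·P6 via (32.29,26.72): [(47.4639, 24.0599) (30.0765, 0) (60.2638, 0)]  |A|=363.1522
9. ⊥bis P7·P8 via (40.11,20.375): [(47.4639, 24.0599) (30.0765, 0) (60.2638, 0)]  |A|=363.1522
10. ⊥bis P7·P9 via (28.89,32.725): [(47.4639, 24.0599) (30.0765, 0) (60.2638, 0)]  |A|=363.1522
11. canonical 3-gon: [(47.4639, 24.0599) (30.0765, 0) (60.2638, 0)]
12. shoelace: 363.1522

Area of P7's cell: 363.1522 (3 vertices)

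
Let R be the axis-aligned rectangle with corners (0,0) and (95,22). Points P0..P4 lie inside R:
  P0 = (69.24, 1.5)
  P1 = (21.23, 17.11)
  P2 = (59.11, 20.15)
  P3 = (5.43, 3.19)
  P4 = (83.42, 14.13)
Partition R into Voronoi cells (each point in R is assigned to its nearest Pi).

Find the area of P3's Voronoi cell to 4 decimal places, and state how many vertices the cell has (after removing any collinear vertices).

1. box [0,95]×[0,22]: [(0, 0) (95, 0) (95, 22) (0, 22)]
2. ⊥bis P3·P0 via (37.335,2.345): [(0, 0) (37.2729, 0) (37.8556, 22) (0, 22)]  |A|=826.413
3. ⊥bis P3·P1 via (13.33,10.15): [(0, 0) (22.2723, 0) (2.89, 22) (0, 22)]  |A|=276.7851
4. ⊥bis P3·P2 via (32.27,11.67): [(0, 0) (22.2723, 0) (2.89, 22) (0, 22)]  |A|=276.7851
5. ⊥bis P3·P4 via (44.425,8.66): [(0, 0) (22.2723, 0) (2.89, 22) (0, 22)]  |A|=276.7851
6. canonical 4-gon: [(0, 0) (22.2723, 0) (2.89, 22) (0, 22)]
7. shoelace: 276.7851

Area of P3's cell: 276.7851 (4 vertices)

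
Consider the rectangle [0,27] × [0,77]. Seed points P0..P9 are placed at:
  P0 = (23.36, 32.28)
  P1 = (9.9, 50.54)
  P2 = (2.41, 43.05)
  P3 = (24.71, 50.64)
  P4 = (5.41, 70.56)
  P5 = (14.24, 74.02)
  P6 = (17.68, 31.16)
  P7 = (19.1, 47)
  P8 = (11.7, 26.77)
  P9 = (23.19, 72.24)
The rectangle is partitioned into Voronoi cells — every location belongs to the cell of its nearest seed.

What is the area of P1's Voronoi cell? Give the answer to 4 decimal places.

Area of P1's cell: 224.3781

1. box [0,27]×[0,77]: [(0, 0) (27, 0) (27, 77) (0, 77)]
2. ⊥bis P1·P0 via (16.63,41.41): [(0, 29.1515) (27, 49.054) (27, 77) (0, 77)]  |A|=1023.2249
3. ⊥bis P1·P2 via (6.155,46.795): [(0, 52.95) (13.6999, 39.2501) (27, 49.054) (27, 77) (0, 77)]  |A|=860.2067
4. ⊥bis P1·P3 via (17.305,50.59): [(0, 52.95) (13.6999, 39.2501) (17.3633, 41.9506) (17.1267, 77) (0, 77)]  |A|=552.5266
5. ⊥bis P1·P4 via (7.655,60.55): [(0, 58.8332) (0, 52.95) (13.6999, 39.2501) (17.3633, 41.9506) (17.2233, 62.6959)]  |A|=273.59
6. ⊥bis P1·P5 via (12.07,62.28): [(13.8784, 61.9457) (0, 58.8332) (0, 52.95) (13.6999, 39.2501) (17.3633, 41.9506) (17.2325, 61.3258)]  |A|=271.295
7. ⊥bis P1·P6 via (13.79,40.85): [(13.8784, 61.9457) (0, 58.8332) (0, 52.95) (12.5841, 40.3659) (17.3611, 42.2836) (17.2325, 61.3258)]  |A|=266.947
8. ⊥bis P1·P7 via (14.5,48.77): [(13.8784, 61.9457) (0, 58.8332) (0, 52.95) (11.6324, 41.3176) (17.2687, 55.9655) (17.2325, 61.3258)]  |A|=224.5274
9. ⊥bis P1·P8 via (10.8,38.655): [(13.8784, 61.9457) (0, 58.8332) (0, 52.95) (11.6324, 41.3176) (17.2687, 55.9655) (17.2325, 61.3258)]  |A|=224.5274
10. ⊥bis P1·P9 via (16.545,61.39): [(16.398, 61.48) (13.8784, 61.9457) (0, 58.8332) (0, 52.95) (11.6324, 41.3176) (17.2687, 55.9655) (17.2349, 60.9675)]  |A|=224.3781
11. canonical 7-gon: [(16.398, 61.48) (13.8784, 61.9457) (0, 58.8332) (0, 52.95) (11.6324, 41.3176) (17.2687, 55.9655) (17.2349, 60.9675)]
12. shoelace: 224.3781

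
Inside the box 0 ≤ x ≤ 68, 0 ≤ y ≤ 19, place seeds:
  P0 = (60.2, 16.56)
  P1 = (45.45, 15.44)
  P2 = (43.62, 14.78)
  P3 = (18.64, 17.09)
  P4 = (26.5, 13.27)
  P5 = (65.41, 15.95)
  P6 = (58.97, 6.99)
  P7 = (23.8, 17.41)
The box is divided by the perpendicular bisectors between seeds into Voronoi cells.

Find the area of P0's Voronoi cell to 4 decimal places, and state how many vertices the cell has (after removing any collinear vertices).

1. box [0,68]×[0,19]: [(0, 0) (68, 0) (68, 19) (0, 19)]
2. ⊥bis P0·P1 via (52.825,16): [(54.0399, 0) (68, 0) (68, 19) (52.5972, 19)]  |A|=278.9474
3. ⊥bis P0·P2 via (51.91,15.67): [(54.0399, 0) (68, 0) (68, 19) (52.5972, 19)]  |A|=278.9474
4. ⊥bis P0·P3 via (39.42,16.825): [(54.0399, 0) (68, 0) (68, 19) (52.5972, 19)]  |A|=278.9474
5. ⊥bis P0·P4 via (43.35,14.915): [(54.0399, 0) (68, 0) (68, 19) (52.5972, 19)]  |A|=278.9474
6. ⊥bis P0·P5 via (62.805,16.255): [(54.0399, 0) (60.9018, 0) (63.1264, 19) (52.5972, 19)]  |A|=165.2154
7. ⊥bis P0·P6 via (59.585,11.775): [(53.0824, 12.6108) (62.2405, 11.4337) (63.1264, 19) (52.5972, 19)]  |A|=68.8048
8. ⊥bis P0·P7 via (42,16.985): [(53.0824, 12.6108) (62.2405, 11.4337) (63.1264, 19) (52.5972, 19)]  |A|=68.8048
9. canonical 4-gon: [(53.0824, 12.6108) (62.2405, 11.4337) (63.1264, 19) (52.5972, 19)]
10. shoelace: 68.8048

Area of P0's cell: 68.8048 (4 vertices)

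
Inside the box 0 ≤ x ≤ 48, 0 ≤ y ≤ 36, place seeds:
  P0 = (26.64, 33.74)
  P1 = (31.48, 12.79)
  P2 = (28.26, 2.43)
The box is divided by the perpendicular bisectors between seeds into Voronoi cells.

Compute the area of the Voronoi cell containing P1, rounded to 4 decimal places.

Area of P1's cell: 607.8626

1. box [0,48]×[0,36]: [(0, 0) (48, 0) (48, 36) (0, 36)]
2. ⊥bis P1·P0 via (29.06,23.265): [(0, 16.5514) (0, 0) (48, 0) (48, 27.6406)]  |A|=1060.6083
3. ⊥bis P1·P2 via (29.87,7.61): [(0.6322, 16.6974) (48, 1.975) (48, 27.6406)]  |A|=607.8626
4. canonical 3-gon: [(0.6322, 16.6974) (48, 1.975) (48, 27.6406)]
5. shoelace: 607.8626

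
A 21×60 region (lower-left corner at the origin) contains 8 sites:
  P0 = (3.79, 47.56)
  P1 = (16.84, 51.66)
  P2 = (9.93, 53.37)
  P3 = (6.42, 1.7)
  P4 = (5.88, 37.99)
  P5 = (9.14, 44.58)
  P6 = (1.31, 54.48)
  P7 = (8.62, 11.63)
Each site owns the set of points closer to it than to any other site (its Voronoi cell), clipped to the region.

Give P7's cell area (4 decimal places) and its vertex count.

Area of P7's cell: 402.0039 (4 vertices)

1. box [0,21]×[0,60]: [(0, 0) (21, 0) (21, 60) (0, 60)]
2. ⊥bis P7·P0 via (6.205,29.595): [(0, 28.7609) (0, 0) (21, 0) (21, 31.5839)]  |A|=633.6197
3. ⊥bis P7·P1 via (12.73,31.645): [(16.1819, 30.9362) (0, 28.7609) (0, 0) (21, 0) (21, 29.9468)]  |A|=629.6759
4. ⊥bis P7·P2 via (9.275,32.5): [(16.1819, 30.9362) (0, 28.7609) (0, 0) (21, 0) (21, 29.9468)]  |A|=629.6759
5. ⊥bis P7·P3 via (7.52,6.665): [(16.1819, 30.9362) (0, 28.7609) (0, 8.3311) (21, 3.6785) (21, 29.9468)]  |A|=503.5756
6. ⊥bis P7·P4 via (7.25,24.81): [(0, 24.0564) (0, 8.3311) (21, 3.6785) (21, 26.2392)]  |A|=402.0039
7. ⊥bis P7·P5 via (8.88,28.105): [(0, 24.0564) (0, 8.3311) (21, 3.6785) (21, 26.2392)]  |A|=402.0039
8. ⊥bis P7·P6 via (4.965,33.055): [(0, 24.0564) (0, 8.3311) (21, 3.6785) (21, 26.2392)]  |A|=402.0039
9. canonical 4-gon: [(0, 24.0564) (0, 8.3311) (21, 3.6785) (21, 26.2392)]
10. shoelace: 402.0039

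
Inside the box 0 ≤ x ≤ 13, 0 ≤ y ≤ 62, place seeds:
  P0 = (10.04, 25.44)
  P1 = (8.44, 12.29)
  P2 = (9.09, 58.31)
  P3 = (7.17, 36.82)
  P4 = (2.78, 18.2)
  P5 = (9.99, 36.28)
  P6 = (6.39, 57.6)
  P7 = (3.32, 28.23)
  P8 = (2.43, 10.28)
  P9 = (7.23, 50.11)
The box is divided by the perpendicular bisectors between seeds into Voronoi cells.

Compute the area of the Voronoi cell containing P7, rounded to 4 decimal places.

1. box [0,13]×[0,62]: [(0, 0) (13, 0) (13, 62) (0, 62)]
2. ⊥bis P7·P0 via (6.68,26.835): [(0, 10.7455) (13, 42.0574) (13, 62) (0, 62)]  |A|=462.7811
3. ⊥bis P7·P1 via (5.88,20.26): [(0, 18.3713) (3.6532, 19.5448) (13, 42.0574) (13, 62) (0, 62)]  |A|=448.8517
4. ⊥bis P7·P2 via (6.205,43.27): [(0, 44.4603) (0, 18.3713) (3.6532, 19.5448) (12.9651, 41.9733)]  |A|=204.6276
5. ⊥bis P7·P3 via (5.245,32.525): [(0, 34.8758) (0, 18.3713) (3.6532, 19.5448) (8.4466, 31.0901)]  |A|=87.9799
6. ⊥bis P7·P4 via (3.05,23.215): [(0, 34.8758) (0, 23.3792) (5.1305, 23.103) (8.4466, 31.0901)]  |A|=69.5005
7. ⊥bis P7·P5 via (6.655,32.255): [(7.6066, 31.4666) (0, 34.8758) (0, 23.3792) (5.1305, 23.103) (8.3479, 30.8523)]  |A|=69.3821
8. ⊥bis P7·P6 via (4.855,42.915): [(7.6066, 31.4666) (0, 34.8758) (0, 23.3792) (5.1305, 23.103) (8.3479, 30.8523)]  |A|=69.3821
9. ⊥bis P7·P8 via (2.875,19.255): [(7.6066, 31.4666) (0, 34.8758) (0, 23.3792) (5.1305, 23.103) (8.3479, 30.8523)]  |A|=69.3821
10. ⊥bis P7·P9 via (5.275,39.17): [(7.6066, 31.4666) (0, 34.8758) (0, 23.3792) (5.1305, 23.103) (8.3479, 30.8523)]  |A|=69.3821
11. canonical 5-gon: [(7.6066, 31.4666) (0, 34.8758) (0, 23.3792) (5.1305, 23.103) (8.3479, 30.8523)]
12. shoelace: 69.3821

Area of P7's cell: 69.3821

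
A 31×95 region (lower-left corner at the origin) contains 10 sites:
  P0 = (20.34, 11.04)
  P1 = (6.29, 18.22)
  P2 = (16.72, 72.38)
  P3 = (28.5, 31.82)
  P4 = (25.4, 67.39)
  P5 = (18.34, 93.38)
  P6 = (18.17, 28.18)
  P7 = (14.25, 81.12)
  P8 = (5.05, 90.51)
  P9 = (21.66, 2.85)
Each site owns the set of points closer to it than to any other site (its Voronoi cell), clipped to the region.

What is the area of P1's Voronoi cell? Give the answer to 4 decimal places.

Area of P1's cell: 345.2400

1. box [0,31]×[0,95]: [(0, 0) (31, 0) (31, 95) (0, 95)]
2. ⊥bis P1·P0 via (13.315,14.63): [(0, 0) (5.8386, 0) (31, 49.2364) (31, 95) (0, 95)]  |A|=2325.5711
3. ⊥bis P1·P2 via (11.505,45.3): [(0, 47.5156) (0, 0) (5.8386, 0) (27.4219, 42.2348)]  |A|=774.7804
4. ⊥bis P1·P3 via (17.395,25.02): [(4.1041, 46.7253) (0, 47.5156) (0, 0) (5.8386, 0) (18.0653, 23.9254)]  |A|=540.3052
5. ⊥bis P1·P4 via (15.845,42.805): [(4.1041, 46.7253) (0, 47.5156) (0, 0) (5.8386, 0) (18.0653, 23.9254)]  |A|=540.3052
6. ⊥bis P1·P5 via (12.315,55.8): [(4.1041, 46.7253) (0, 47.5156) (0, 0) (5.8386, 0) (18.0653, 23.9254)]  |A|=540.3052
7. ⊥bis P1·P6 via (12.23,23.2): [(0, 37.7876) (0, 0) (5.8386, 0) (15.6251, 19.1504)]  |A|=351.1231
8. ⊥bis P1·P7 via (10.27,49.67): [(0, 37.7876) (0, 0) (5.8386, 0) (15.6251, 19.1504)]  |A|=351.1231
9. ⊥bis P1·P8 via (5.67,54.365): [(0, 37.7876) (0, 0) (5.8386, 0) (15.6251, 19.1504)]  |A|=351.1231
10. ⊥bis P1·P9 via (13.975,10.535): [(0, 37.7876) (0, 0) (3.44, 0) (8.3454, 4.9054) (15.6251, 19.1504)]  |A|=345.24
11. canonical 5-gon: [(0, 37.7876) (0, 0) (3.44, 0) (8.3454, 4.9054) (15.6251, 19.1504)]
12. shoelace: 345.24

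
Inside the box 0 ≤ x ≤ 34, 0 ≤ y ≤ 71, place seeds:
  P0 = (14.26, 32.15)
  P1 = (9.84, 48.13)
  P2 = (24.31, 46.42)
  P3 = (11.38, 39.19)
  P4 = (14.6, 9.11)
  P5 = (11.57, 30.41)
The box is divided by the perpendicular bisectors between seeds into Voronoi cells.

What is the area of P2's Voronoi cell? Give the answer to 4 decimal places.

1. box [0,34]×[0,71]: [(0, 0) (34, 0) (34, 71) (0, 71)]
2. ⊥bis P2·P0 via (19.285,39.285): [(0, 52.8669) (34, 28.9216) (34, 71) (0, 71)]  |A|=1023.5949
3. ⊥bis P2·P1 via (17.075,47.275): [(16.3731, 41.3358) (34, 28.9216) (34, 71) (19.8787, 71)]  |A|=580.3039
4. ⊥bis P2·P3 via (17.845,42.805): [(16.7733, 44.7217) (20.1564, 38.6713) (34, 28.9216) (34, 71) (19.8787, 71)]  |A|=573.3659
5. ⊥bis P2·P4 via (19.455,27.765): [(16.7733, 44.7217) (20.1564, 38.6713) (34, 28.9216) (34, 71) (19.8787, 71)]  |A|=573.3659
6. ⊥bis P2·P5 via (17.94,38.415): [(16.7733, 44.7217) (20.1564, 38.6713) (34, 28.9216) (34, 71) (19.8787, 71)]  |A|=573.3659
7. canonical 5-gon: [(16.7733, 44.7217) (20.1564, 38.6713) (34, 28.9216) (34, 71) (19.8787, 71)]
8. shoelace: 573.3659

Area of P2's cell: 573.3659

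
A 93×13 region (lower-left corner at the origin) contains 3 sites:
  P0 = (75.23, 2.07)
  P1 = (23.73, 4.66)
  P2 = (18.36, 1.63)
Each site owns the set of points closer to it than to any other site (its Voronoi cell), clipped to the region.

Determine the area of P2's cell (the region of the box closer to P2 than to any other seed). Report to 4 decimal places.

Area of P2's cell: 248.9754

1. box [0,93]×[0,13]: [(0, 0) (93, 0) (93, 13) (0, 13)]
2. ⊥bis P2·P0 via (46.795,1.85): [(0, 0) (46.8093, 0) (46.7087, 13) (0, 13)]  |A|=607.8673
3. ⊥bis P2·P1 via (21.045,3.145): [(0, 0) (22.8196, 0) (15.4844, 13) (0, 13)]  |A|=248.9754
4. canonical 4-gon: [(0, 0) (22.8196, 0) (15.4844, 13) (0, 13)]
5. shoelace: 248.9754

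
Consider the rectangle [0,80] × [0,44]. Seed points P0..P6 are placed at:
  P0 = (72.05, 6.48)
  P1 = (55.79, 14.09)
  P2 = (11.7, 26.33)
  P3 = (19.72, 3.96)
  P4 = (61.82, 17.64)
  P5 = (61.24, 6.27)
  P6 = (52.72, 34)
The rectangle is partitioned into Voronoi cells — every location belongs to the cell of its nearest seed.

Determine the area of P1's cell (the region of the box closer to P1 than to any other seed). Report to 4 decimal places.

1. box [0,80]×[0,44]: [(0, 0) (80, 0) (80, 44) (0, 44)]
2. ⊥bis P1·P0 via (63.92,10.285): [(0, 0) (59.1064, 0) (79.6993, 44) (0, 44)]  |A|=3053.7254
3. ⊥bis P1·P2 via (33.745,20.21): [(28.1344, 0) (59.1064, 0) (79.6993, 44) (40.3494, 44)]  |A|=1547.0805
4. ⊥bis P1·P3 via (37.755,9.025): [(34.1769, 21.7657) (40.2896, 0) (59.1064, 0) (79.6993, 44) (40.3494, 44)]  |A|=1414.7977
5. ⊥bis P1·P4 via (58.805,15.865): [(34.1769, 21.7657) (40.2896, 0) (59.1064, 0) (63.1095, 8.5533) (42.2413, 44) (40.3494, 44)]  |A|=750.917
6. ⊥bis P1·P5 via (58.515,10.18): [(34.1769, 21.7657) (40.2896, 0) (43.9081, 0) (61.0938, 11.9773) (42.2413, 44) (40.3494, 44)]  |A|=644.4261
7. ⊥bis P1·P6 via (54.255,24.045): [(34.3967, 20.983) (40.2896, 0) (43.9081, 0) (61.0938, 11.9773) (54.0114, 24.0074)]  |A|=403.9216
8. canonical 5-gon: [(34.3967, 20.983) (40.2896, 0) (43.9081, 0) (61.0938, 11.9773) (54.0114, 24.0074)]
9. shoelace: 403.9216

Area of P1's cell: 403.9216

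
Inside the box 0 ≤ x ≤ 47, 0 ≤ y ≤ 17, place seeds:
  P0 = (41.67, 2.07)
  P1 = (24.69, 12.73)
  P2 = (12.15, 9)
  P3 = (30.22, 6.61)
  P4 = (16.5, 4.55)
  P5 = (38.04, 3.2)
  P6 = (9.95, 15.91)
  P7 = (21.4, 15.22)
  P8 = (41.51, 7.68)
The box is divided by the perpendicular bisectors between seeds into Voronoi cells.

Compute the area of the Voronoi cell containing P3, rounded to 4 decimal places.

1. box [0,47]×[0,17]: [(0, 0) (47, 0) (47, 17) (0, 17)]
2. ⊥bis P3·P0 via (35.945,4.34): [(0, 0) (34.2242, 0) (40.9648, 17) (0, 17)]  |A|=639.1059
3. ⊥bis P3·P1 via (27.455,9.67): [(16.7533, 0) (34.2242, 0) (40.9648, 17) (35.567, 17)]  |A|=194.383
4. ⊥bis P3·P2 via (21.185,7.805): [(20.6141, 3.4886) (20.1527, 0) (34.2242, 0) (40.9648, 17) (35.567, 17)]  |A|=188.4535
5. ⊥bis P3·P4 via (23.36,5.58): [(23.3085, 5.9232) (24.1978, 0) (34.2242, 0) (40.9648, 17) (35.567, 17)]  |A|=172.3353
6. ⊥bis P3·P5 via (34.13,4.905): [(23.3085, 5.9232) (24.1978, 0) (31.9911, 0) (39.4042, 17) (35.567, 17)]  |A|=140.0892
7. ⊥bis P3·P6 via (20.085,11.26): [(23.3085, 5.9232) (24.1978, 0) (31.9911, 0) (39.4042, 17) (35.567, 17)]  |A|=140.0892
8. ⊥bis P3·P7 via (25.81,10.915): [(23.3085, 5.9232) (24.1978, 0) (31.9911, 0) (39.4042, 17) (35.567, 17)]  |A|=140.0892
9. ⊥bis P3·P8 via (35.865,7.145): [(34.9812, 16.4706) (23.3085, 5.9232) (24.1978, 0) (31.9911, 0) (35.7296, 8.5734)]  |A|=121.4107
10. canonical 5-gon: [(34.9812, 16.4706) (23.3085, 5.9232) (24.1978, 0) (31.9911, 0) (35.7296, 8.5734)]
11. shoelace: 121.4107

Area of P3's cell: 121.4107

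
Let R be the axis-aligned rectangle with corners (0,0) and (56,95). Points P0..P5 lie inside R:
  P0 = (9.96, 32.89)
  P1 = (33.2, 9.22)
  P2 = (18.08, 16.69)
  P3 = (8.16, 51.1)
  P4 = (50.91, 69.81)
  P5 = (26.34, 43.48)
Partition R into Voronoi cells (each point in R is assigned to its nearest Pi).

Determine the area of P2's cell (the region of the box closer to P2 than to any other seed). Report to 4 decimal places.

Area of P2's cell: 632.5565

1. box [0,56]×[0,95]: [(0, 0) (56, 0) (56, 95) (0, 95)]
2. ⊥bis P2·P0 via (14.02,24.79): [(0, 17.7627) (0, 0) (56, 0) (56, 45.8318)]  |A|=1780.6465
3. ⊥bis P2·P1 via (25.64,12.955): [(37.2362, 36.4267) (0, 17.7627) (0, 0) (19.2396, 0)]  |A|=681.1254
4. ⊥bis P2·P3 via (13.12,33.895): [(37.2362, 36.4267) (0, 17.7627) (0, 0) (19.2396, 0)]  |A|=681.1254
5. ⊥bis P2·P4 via (34.495,43.25): [(37.2362, 36.4267) (0, 17.7627) (0, 0) (19.2396, 0)]  |A|=681.1254
6. ⊥bis P2·P5 via (22.21,30.085): [(32.5309, 26.9028) (23.6798, 29.6318) (0, 17.7627) (0, 0) (19.2396, 0)]  |A|=632.5565
7. canonical 5-gon: [(32.5309, 26.9028) (23.6798, 29.6318) (0, 17.7627) (0, 0) (19.2396, 0)]
8. shoelace: 632.5565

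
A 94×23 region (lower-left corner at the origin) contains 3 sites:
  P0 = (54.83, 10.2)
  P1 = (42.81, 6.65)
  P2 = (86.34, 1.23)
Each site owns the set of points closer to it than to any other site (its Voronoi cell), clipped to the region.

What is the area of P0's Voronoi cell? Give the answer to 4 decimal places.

1. box [0,94]×[0,23]: [(0, 0) (94, 0) (94, 23) (0, 23)]
2. ⊥bis P0·P1 via (48.82,8.425): [(51.3082, 0) (94, 0) (94, 23) (44.5154, 23)]  |A|=1060.028
3. ⊥bis P0·P2 via (70.585,5.715): [(51.3082, 0) (68.9581, 0) (75.5055, 23) (44.5154, 23)]  |A|=559.36
4. canonical 4-gon: [(51.3082, 0) (68.9581, 0) (75.5055, 23) (44.5154, 23)]
5. shoelace: 559.36

Area of P0's cell: 559.3600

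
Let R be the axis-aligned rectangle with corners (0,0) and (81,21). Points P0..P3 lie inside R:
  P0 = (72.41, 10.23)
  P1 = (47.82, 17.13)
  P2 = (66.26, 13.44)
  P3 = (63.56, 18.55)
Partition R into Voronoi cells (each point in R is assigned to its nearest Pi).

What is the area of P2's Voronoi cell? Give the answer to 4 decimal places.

Area of P2's cell: 186.1758

1. box [0,81]×[0,21]: [(0, 0) (81, 0) (81, 21) (0, 21)]
2. ⊥bis P2·P0 via (69.335,11.835): [(0, 0) (63.1577, 0) (74.1187, 21) (0, 21)]  |A|=1441.4021
3. ⊥bis P2·P1 via (57.04,15.285): [(53.9813, 0) (63.1577, 0) (74.1187, 21) (58.1836, 21)]  |A|=263.67
4. ⊥bis P2·P3 via (64.91,15.995): [(56.2684, 11.429) (53.9813, 0) (63.1577, 0) (74.0182, 20.8076)]  |A|=186.1758
5. canonical 4-gon: [(56.2684, 11.429) (53.9813, 0) (63.1577, 0) (74.0182, 20.8076)]
6. shoelace: 186.1758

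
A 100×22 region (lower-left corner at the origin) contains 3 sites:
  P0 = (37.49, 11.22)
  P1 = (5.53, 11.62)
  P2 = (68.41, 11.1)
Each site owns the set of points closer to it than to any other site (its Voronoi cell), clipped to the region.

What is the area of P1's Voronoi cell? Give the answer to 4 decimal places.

1. box [0,100]×[0,22]: [(0, 0) (100, 0) (100, 22) (0, 22)]
2. ⊥bis P1·P0 via (21.51,11.42): [(0, 0) (21.3671, 0) (21.6424, 22) (0, 22)]  |A|=473.1044
3. ⊥bis P1·P2 via (36.97,11.36): [(0, 0) (21.3671, 0) (21.6424, 22) (0, 22)]  |A|=473.1044
4. canonical 4-gon: [(0, 0) (21.3671, 0) (21.6424, 22) (0, 22)]
5. shoelace: 473.1044

Area of P1's cell: 473.1044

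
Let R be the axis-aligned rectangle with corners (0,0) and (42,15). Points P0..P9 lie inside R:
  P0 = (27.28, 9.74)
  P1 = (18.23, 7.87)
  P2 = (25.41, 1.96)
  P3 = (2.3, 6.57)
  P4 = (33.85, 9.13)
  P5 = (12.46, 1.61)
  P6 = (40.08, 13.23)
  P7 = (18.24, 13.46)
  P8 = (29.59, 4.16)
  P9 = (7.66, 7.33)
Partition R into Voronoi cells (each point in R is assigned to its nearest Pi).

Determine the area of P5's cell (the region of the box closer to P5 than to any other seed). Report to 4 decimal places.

1. box [0,42]×[0,15]: [(0, 0) (42, 0) (42, 15) (0, 15)]
2. ⊥bis P5·P0 via (19.87,5.675): [(0, 0) (22.9832, 0) (14.7545, 15) (0, 15)]  |A|=283.0325
3. ⊥bis P5·P1 via (15.345,4.74): [(0, 0) (20.4875, 0) (4.2137, 15) (0, 15)]  |A|=185.2592
4. ⊥bis P5·P2 via (18.935,1.785): [(0, 0) (18.9832, 0) (18.9448, 1.422) (4.2137, 15) (0, 15)]  |A|=184.1897
5. ⊥bis P5·P3 via (7.38,4.09): [(5.3833, 0) (18.9832, 0) (18.9448, 1.422) (10.0707, 9.6015)]  |A|=71.4421
6. ⊥bis P5·P4 via (23.155,5.37): [(5.3833, 0) (18.9832, 0) (18.9448, 1.422) (10.0707, 9.6015)]  |A|=71.4421
7. ⊥bis P5·P6 via (26.27,7.42): [(5.3833, 0) (18.9832, 0) (18.9448, 1.422) (10.0707, 9.6015)]  |A|=71.4421
8. ⊥bis P5·P7 via (15.35,7.535): [(5.3833, 0) (18.9832, 0) (18.9448, 1.422) (10.0707, 9.6015)]  |A|=71.4421
9. ⊥bis P5·P8 via (21.025,2.885): [(5.3833, 0) (18.9832, 0) (18.9448, 1.422) (10.0707, 9.6015)]  |A|=71.4421
10. ⊥bis P5·P9 via (10.06,4.47): [(5.8344, 0.9241) (5.3833, 0) (18.9832, 0) (18.9448, 1.422) (12.9797, 6.9201)]  |A|=53.1409
11. canonical 5-gon: [(5.8344, 0.9241) (5.3833, 0) (18.9832, 0) (18.9448, 1.422) (12.9797, 6.9201)]
12. shoelace: 53.1409

Area of P5's cell: 53.1409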